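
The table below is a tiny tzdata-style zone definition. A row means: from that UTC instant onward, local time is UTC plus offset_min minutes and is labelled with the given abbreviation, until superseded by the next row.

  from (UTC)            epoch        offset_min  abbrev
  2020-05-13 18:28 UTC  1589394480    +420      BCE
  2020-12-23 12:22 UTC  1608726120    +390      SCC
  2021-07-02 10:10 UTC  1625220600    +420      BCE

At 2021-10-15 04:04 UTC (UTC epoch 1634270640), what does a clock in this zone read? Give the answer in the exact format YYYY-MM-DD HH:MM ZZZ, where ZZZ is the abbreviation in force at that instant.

Query: 2021-10-15 04:04 UTC
Rule 3/3 (BCE, +07:00): 2021-07-02 10:10 UTC ≤ query < +∞
4·60 + 4 + 420 = 664 min
664 = 0·1440 + 664; 664 = 11·60 + 4 → 11:04, same day
→ 2021-10-15 11:04 BCE

2021-10-15 11:04 BCE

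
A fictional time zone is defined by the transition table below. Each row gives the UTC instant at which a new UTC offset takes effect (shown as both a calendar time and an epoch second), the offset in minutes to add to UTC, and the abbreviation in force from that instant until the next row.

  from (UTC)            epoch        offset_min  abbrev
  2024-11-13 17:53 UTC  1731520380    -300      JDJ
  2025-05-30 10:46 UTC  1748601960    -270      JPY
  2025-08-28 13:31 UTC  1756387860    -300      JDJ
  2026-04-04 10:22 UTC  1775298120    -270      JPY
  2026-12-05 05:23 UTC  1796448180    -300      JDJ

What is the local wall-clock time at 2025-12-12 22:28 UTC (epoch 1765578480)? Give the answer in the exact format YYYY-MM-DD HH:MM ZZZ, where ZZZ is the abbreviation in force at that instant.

2025-12-12 17:28 JDJ

Query: 2025-12-12 22:28 UTC
Rule 3/5 (JDJ, -05:00): 2025-08-28 13:31 UTC ≤ query < 2026-04-04 10:22 UTC
22·60 + 28 - 300 = 1048 min
1048 = 0·1440 + 1048; 1048 = 17·60 + 28 → 17:28, same day
→ 2025-12-12 17:28 JDJ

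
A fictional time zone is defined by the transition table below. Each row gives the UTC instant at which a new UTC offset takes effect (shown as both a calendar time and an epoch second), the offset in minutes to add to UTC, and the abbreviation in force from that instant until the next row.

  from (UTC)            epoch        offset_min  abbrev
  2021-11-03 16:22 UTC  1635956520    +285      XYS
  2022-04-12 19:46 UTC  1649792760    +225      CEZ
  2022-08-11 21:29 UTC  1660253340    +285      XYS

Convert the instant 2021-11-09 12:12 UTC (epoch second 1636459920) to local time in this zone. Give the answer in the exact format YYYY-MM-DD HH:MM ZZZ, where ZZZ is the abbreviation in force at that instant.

2021-11-09 16:57 XYS

Query: 2021-11-09 12:12 UTC
Rule 1/3 (XYS, +04:45): 2021-11-03 16:22 UTC ≤ query < 2022-04-12 19:46 UTC
12·60 + 12 + 285 = 1017 min
1017 = 0·1440 + 1017; 1017 = 16·60 + 57 → 16:57, same day
→ 2021-11-09 16:57 XYS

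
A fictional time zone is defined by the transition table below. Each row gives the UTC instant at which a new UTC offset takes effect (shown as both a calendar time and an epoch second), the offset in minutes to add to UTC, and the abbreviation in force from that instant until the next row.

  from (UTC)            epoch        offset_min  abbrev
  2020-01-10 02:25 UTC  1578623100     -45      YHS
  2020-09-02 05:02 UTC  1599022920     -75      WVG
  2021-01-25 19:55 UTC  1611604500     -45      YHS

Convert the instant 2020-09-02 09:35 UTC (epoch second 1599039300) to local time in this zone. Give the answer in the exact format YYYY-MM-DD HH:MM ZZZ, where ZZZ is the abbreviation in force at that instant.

Query: 2020-09-02 09:35 UTC
Rule 2/3 (WVG, -01:15): 2020-09-02 05:02 UTC ≤ query < 2021-01-25 19:55 UTC
9·60 + 35 - 75 = 500 min
500 = 0·1440 + 500; 500 = 8·60 + 20 → 08:20, same day
→ 2020-09-02 08:20 WVG

2020-09-02 08:20 WVG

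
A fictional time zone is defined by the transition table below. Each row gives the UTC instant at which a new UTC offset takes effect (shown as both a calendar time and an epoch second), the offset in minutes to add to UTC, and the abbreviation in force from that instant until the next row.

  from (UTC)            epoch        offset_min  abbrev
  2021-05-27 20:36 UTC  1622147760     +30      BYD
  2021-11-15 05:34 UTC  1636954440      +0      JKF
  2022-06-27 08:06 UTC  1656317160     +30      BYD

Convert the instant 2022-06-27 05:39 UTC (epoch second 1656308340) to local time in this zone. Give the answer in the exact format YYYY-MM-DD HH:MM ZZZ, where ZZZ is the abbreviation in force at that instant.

Query: 2022-06-27 05:39 UTC
Rule 2/3 (JKF, +00:00): 2021-11-15 05:34 UTC ≤ query < 2022-06-27 08:06 UTC
5·60 + 39 + 0 = 339 min
339 = 0·1440 + 339; 339 = 5·60 + 39 → 05:39, same day
→ 2022-06-27 05:39 JKF

2022-06-27 05:39 JKF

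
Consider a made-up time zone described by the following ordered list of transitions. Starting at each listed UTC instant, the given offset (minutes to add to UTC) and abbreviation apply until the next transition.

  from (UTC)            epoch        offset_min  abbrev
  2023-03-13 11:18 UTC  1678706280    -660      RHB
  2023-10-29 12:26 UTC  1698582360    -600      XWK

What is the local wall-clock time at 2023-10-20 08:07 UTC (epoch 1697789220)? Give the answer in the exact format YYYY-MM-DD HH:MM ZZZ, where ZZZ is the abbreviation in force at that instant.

2023-10-19 21:07 RHB

Query: 2023-10-20 08:07 UTC
Rule 1/2 (RHB, -11:00): 2023-03-13 11:18 UTC ≤ query < 2023-10-29 12:26 UTC
8·60 + 7 - 660 = -173 min
-173 = -1·1440 + 1267; 1267 = 21·60 + 7 → 21:07, 2023-10-20 - 1 day = 2023-10-19
→ 2023-10-19 21:07 RHB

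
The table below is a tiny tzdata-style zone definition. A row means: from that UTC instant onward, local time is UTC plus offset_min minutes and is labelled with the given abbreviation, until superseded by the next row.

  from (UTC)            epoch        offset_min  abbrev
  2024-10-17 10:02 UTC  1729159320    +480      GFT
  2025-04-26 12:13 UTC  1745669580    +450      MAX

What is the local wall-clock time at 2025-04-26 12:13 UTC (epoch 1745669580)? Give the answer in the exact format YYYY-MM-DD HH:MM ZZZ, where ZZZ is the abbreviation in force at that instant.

2025-04-26 19:43 MAX

Query: 2025-04-26 12:13 UTC
Rule 2/2 (MAX, +07:30): 2025-04-26 12:13 UTC ≤ query < +∞
12·60 + 13 + 450 = 1183 min
1183 = 0·1440 + 1183; 1183 = 19·60 + 43 → 19:43, same day
→ 2025-04-26 19:43 MAX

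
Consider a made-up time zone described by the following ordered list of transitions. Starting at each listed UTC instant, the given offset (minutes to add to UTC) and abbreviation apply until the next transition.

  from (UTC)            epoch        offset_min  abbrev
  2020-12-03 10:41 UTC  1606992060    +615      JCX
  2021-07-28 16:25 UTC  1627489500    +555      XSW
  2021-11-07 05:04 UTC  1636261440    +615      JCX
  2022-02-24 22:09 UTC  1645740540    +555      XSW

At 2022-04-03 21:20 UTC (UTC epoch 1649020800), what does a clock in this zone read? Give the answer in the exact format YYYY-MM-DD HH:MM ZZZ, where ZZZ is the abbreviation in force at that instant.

2022-04-04 06:35 XSW

Query: 2022-04-03 21:20 UTC
Rule 4/4 (XSW, +09:15): 2022-02-24 22:09 UTC ≤ query < +∞
21·60 + 20 + 555 = 1835 min
1835 = 1·1440 + 395; 395 = 6·60 + 35 → 06:35, 2022-04-03 + 1 day = 2022-04-04
→ 2022-04-04 06:35 XSW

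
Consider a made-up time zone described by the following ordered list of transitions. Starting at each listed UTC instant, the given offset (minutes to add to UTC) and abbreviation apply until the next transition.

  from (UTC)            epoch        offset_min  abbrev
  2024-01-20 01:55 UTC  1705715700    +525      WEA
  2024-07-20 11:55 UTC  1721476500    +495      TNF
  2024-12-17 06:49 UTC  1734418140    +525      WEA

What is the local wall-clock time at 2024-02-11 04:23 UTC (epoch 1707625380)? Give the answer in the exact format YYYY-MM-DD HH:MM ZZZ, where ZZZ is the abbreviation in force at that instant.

Query: 2024-02-11 04:23 UTC
Rule 1/3 (WEA, +08:45): 2024-01-20 01:55 UTC ≤ query < 2024-07-20 11:55 UTC
4·60 + 23 + 525 = 788 min
788 = 0·1440 + 788; 788 = 13·60 + 8 → 13:08, same day
→ 2024-02-11 13:08 WEA

2024-02-11 13:08 WEA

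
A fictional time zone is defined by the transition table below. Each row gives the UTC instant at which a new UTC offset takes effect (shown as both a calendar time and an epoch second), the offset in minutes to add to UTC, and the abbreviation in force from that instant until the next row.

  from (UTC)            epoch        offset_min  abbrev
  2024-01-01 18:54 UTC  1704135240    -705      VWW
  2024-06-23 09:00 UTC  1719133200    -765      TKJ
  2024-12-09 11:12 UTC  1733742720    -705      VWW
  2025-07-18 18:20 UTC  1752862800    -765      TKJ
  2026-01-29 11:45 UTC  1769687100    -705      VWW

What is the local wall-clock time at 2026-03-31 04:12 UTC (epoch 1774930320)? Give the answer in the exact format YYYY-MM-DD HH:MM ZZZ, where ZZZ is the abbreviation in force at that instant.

2026-03-30 16:27 VWW

Query: 2026-03-31 04:12 UTC
Rule 5/5 (VWW, -11:45): 2026-01-29 11:45 UTC ≤ query < +∞
4·60 + 12 - 705 = -453 min
-453 = -1·1440 + 987; 987 = 16·60 + 27 → 16:27, 2026-03-31 - 1 day = 2026-03-30
→ 2026-03-30 16:27 VWW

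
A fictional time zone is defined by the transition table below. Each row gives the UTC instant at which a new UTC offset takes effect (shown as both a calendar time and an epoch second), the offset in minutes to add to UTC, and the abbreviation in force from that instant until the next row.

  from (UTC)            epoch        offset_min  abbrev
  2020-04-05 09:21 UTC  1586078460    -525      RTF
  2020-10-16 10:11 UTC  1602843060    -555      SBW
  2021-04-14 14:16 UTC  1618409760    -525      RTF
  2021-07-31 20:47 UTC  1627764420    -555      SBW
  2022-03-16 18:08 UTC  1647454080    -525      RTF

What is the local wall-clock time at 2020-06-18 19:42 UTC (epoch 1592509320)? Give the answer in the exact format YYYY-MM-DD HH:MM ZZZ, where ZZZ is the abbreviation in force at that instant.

Query: 2020-06-18 19:42 UTC
Rule 1/5 (RTF, -08:45): 2020-04-05 09:21 UTC ≤ query < 2020-10-16 10:11 UTC
19·60 + 42 - 525 = 657 min
657 = 0·1440 + 657; 657 = 10·60 + 57 → 10:57, same day
→ 2020-06-18 10:57 RTF

2020-06-18 10:57 RTF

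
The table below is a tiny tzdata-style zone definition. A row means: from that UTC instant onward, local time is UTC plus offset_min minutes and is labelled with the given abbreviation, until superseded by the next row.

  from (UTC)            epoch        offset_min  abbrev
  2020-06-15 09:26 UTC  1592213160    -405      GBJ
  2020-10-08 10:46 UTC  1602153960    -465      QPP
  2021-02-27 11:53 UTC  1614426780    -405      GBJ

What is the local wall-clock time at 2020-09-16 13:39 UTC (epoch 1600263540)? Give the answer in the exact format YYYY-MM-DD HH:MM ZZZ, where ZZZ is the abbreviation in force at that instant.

Query: 2020-09-16 13:39 UTC
Rule 1/3 (GBJ, -06:45): 2020-06-15 09:26 UTC ≤ query < 2020-10-08 10:46 UTC
13·60 + 39 - 405 = 414 min
414 = 0·1440 + 414; 414 = 6·60 + 54 → 06:54, same day
→ 2020-09-16 06:54 GBJ

2020-09-16 06:54 GBJ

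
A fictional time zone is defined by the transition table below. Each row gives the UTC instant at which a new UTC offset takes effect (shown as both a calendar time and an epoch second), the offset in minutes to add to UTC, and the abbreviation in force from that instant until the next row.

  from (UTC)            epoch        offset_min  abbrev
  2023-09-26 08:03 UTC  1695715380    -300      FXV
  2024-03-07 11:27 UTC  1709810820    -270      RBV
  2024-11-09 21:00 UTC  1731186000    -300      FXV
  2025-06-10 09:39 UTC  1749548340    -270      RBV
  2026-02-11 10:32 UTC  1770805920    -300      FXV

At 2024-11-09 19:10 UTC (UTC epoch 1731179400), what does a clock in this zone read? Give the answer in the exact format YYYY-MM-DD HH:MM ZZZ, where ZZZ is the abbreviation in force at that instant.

2024-11-09 14:40 RBV

Query: 2024-11-09 19:10 UTC
Rule 2/5 (RBV, -04:30): 2024-03-07 11:27 UTC ≤ query < 2024-11-09 21:00 UTC
19·60 + 10 - 270 = 880 min
880 = 0·1440 + 880; 880 = 14·60 + 40 → 14:40, same day
→ 2024-11-09 14:40 RBV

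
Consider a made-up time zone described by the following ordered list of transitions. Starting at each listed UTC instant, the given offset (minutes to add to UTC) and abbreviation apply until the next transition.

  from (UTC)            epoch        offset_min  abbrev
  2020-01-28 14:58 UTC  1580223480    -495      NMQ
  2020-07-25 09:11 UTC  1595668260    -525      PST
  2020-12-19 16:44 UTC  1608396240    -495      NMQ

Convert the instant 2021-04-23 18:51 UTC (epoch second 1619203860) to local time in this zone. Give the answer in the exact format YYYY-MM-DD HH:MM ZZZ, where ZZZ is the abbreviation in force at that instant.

Query: 2021-04-23 18:51 UTC
Rule 3/3 (NMQ, -08:15): 2020-12-19 16:44 UTC ≤ query < +∞
18·60 + 51 - 495 = 636 min
636 = 0·1440 + 636; 636 = 10·60 + 36 → 10:36, same day
→ 2021-04-23 10:36 NMQ

2021-04-23 10:36 NMQ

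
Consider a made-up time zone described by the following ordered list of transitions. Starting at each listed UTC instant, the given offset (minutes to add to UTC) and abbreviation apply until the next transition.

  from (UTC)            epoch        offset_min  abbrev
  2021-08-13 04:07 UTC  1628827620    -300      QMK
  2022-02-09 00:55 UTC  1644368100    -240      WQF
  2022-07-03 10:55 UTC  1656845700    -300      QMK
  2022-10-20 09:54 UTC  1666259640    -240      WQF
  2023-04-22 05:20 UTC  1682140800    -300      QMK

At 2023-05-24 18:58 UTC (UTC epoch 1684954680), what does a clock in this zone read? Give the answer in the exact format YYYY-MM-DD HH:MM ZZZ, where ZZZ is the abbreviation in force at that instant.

2023-05-24 13:58 QMK

Query: 2023-05-24 18:58 UTC
Rule 5/5 (QMK, -05:00): 2023-04-22 05:20 UTC ≤ query < +∞
18·60 + 58 - 300 = 838 min
838 = 0·1440 + 838; 838 = 13·60 + 58 → 13:58, same day
→ 2023-05-24 13:58 QMK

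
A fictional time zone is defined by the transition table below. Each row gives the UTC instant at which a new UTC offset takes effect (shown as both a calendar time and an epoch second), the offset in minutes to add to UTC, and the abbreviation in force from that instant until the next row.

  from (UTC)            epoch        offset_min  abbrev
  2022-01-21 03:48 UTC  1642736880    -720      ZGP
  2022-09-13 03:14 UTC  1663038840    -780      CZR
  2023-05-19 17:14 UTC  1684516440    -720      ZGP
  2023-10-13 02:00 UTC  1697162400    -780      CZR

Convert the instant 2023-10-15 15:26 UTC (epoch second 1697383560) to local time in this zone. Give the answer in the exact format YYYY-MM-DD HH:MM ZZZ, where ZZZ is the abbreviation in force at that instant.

Query: 2023-10-15 15:26 UTC
Rule 4/4 (CZR, -13:00): 2023-10-13 02:00 UTC ≤ query < +∞
15·60 + 26 - 780 = 146 min
146 = 0·1440 + 146; 146 = 2·60 + 26 → 02:26, same day
→ 2023-10-15 02:26 CZR

2023-10-15 02:26 CZR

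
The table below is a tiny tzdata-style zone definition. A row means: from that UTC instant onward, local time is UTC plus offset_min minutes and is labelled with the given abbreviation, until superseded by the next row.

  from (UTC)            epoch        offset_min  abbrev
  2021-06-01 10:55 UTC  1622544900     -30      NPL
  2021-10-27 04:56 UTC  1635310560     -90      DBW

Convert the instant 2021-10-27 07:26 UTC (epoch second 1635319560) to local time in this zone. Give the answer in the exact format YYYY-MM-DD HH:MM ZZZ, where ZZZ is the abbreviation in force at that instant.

2021-10-27 05:56 DBW

Query: 2021-10-27 07:26 UTC
Rule 2/2 (DBW, -01:30): 2021-10-27 04:56 UTC ≤ query < +∞
7·60 + 26 - 90 = 356 min
356 = 0·1440 + 356; 356 = 5·60 + 56 → 05:56, same day
→ 2021-10-27 05:56 DBW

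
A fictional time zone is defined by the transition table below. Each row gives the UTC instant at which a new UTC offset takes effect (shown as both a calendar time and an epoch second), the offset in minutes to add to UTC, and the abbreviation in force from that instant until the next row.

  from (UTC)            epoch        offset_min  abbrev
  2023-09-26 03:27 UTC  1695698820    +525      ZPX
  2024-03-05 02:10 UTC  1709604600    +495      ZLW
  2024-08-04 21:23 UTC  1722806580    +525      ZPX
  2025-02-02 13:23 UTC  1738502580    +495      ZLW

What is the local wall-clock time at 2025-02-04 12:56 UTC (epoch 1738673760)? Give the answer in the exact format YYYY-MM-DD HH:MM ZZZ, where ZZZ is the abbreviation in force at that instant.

2025-02-04 21:11 ZLW

Query: 2025-02-04 12:56 UTC
Rule 4/4 (ZLW, +08:15): 2025-02-02 13:23 UTC ≤ query < +∞
12·60 + 56 + 495 = 1271 min
1271 = 0·1440 + 1271; 1271 = 21·60 + 11 → 21:11, same day
→ 2025-02-04 21:11 ZLW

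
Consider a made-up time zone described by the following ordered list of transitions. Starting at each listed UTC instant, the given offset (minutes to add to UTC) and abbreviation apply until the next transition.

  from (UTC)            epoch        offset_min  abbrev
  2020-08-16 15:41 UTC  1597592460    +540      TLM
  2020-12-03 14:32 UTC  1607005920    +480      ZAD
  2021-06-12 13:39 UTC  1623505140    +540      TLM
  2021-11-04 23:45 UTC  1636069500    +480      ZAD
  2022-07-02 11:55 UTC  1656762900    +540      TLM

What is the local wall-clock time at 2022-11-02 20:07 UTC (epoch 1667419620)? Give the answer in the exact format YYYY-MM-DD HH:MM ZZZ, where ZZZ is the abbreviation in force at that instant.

2022-11-03 05:07 TLM

Query: 2022-11-02 20:07 UTC
Rule 5/5 (TLM, +09:00): 2022-07-02 11:55 UTC ≤ query < +∞
20·60 + 7 + 540 = 1747 min
1747 = 1·1440 + 307; 307 = 5·60 + 7 → 05:07, 2022-11-02 + 1 day = 2022-11-03
→ 2022-11-03 05:07 TLM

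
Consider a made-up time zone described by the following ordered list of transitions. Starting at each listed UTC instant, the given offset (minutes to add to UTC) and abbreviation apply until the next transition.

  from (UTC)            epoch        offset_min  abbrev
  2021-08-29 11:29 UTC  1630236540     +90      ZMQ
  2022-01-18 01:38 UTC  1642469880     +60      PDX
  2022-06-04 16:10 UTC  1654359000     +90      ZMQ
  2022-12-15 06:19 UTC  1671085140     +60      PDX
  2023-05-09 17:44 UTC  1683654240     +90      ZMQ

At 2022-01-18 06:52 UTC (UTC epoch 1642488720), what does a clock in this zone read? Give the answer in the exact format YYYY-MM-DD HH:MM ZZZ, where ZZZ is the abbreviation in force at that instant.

Query: 2022-01-18 06:52 UTC
Rule 2/5 (PDX, +01:00): 2022-01-18 01:38 UTC ≤ query < 2022-06-04 16:10 UTC
6·60 + 52 + 60 = 472 min
472 = 0·1440 + 472; 472 = 7·60 + 52 → 07:52, same day
→ 2022-01-18 07:52 PDX

2022-01-18 07:52 PDX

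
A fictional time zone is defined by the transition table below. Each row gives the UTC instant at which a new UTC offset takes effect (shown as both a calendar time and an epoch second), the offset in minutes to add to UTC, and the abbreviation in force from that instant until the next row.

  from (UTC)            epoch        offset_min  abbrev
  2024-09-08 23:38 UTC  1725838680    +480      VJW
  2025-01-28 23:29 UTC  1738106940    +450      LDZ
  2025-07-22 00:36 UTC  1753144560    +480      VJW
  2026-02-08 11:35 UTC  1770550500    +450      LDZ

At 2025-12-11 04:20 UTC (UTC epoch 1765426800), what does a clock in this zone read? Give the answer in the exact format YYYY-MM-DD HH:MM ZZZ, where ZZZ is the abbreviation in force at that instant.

2025-12-11 12:20 VJW

Query: 2025-12-11 04:20 UTC
Rule 3/4 (VJW, +08:00): 2025-07-22 00:36 UTC ≤ query < 2026-02-08 11:35 UTC
4·60 + 20 + 480 = 740 min
740 = 0·1440 + 740; 740 = 12·60 + 20 → 12:20, same day
→ 2025-12-11 12:20 VJW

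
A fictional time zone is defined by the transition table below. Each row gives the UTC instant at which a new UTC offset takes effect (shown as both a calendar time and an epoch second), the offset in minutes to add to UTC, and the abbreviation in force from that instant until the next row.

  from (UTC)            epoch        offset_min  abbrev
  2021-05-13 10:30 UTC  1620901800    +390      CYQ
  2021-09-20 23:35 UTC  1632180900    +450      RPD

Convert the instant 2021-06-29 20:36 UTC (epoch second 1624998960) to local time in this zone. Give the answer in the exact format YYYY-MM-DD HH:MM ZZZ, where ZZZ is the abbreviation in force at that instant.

2021-06-30 03:06 CYQ

Query: 2021-06-29 20:36 UTC
Rule 1/2 (CYQ, +06:30): 2021-05-13 10:30 UTC ≤ query < 2021-09-20 23:35 UTC
20·60 + 36 + 390 = 1626 min
1626 = 1·1440 + 186; 186 = 3·60 + 6 → 03:06, 2021-06-29 + 1 day = 2021-06-30
→ 2021-06-30 03:06 CYQ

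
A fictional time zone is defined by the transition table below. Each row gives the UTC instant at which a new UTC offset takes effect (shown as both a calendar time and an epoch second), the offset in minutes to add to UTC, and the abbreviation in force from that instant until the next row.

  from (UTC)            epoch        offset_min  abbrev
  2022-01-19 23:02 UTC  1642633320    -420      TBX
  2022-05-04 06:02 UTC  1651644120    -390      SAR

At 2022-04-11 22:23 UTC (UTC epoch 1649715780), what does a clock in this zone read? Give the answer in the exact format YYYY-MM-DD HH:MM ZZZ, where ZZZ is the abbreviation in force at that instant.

Query: 2022-04-11 22:23 UTC
Rule 1/2 (TBX, -07:00): 2022-01-19 23:02 UTC ≤ query < 2022-05-04 06:02 UTC
22·60 + 23 - 420 = 923 min
923 = 0·1440 + 923; 923 = 15·60 + 23 → 15:23, same day
→ 2022-04-11 15:23 TBX

2022-04-11 15:23 TBX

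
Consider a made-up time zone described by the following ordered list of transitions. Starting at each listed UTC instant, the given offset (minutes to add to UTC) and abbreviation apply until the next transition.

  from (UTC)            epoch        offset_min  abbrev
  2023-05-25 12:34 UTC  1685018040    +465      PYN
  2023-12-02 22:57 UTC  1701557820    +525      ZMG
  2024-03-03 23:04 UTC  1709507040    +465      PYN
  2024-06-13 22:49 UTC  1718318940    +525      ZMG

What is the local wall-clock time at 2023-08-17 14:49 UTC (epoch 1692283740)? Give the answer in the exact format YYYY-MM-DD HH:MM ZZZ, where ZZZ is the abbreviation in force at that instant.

Query: 2023-08-17 14:49 UTC
Rule 1/4 (PYN, +07:45): 2023-05-25 12:34 UTC ≤ query < 2023-12-02 22:57 UTC
14·60 + 49 + 465 = 1354 min
1354 = 0·1440 + 1354; 1354 = 22·60 + 34 → 22:34, same day
→ 2023-08-17 22:34 PYN

2023-08-17 22:34 PYN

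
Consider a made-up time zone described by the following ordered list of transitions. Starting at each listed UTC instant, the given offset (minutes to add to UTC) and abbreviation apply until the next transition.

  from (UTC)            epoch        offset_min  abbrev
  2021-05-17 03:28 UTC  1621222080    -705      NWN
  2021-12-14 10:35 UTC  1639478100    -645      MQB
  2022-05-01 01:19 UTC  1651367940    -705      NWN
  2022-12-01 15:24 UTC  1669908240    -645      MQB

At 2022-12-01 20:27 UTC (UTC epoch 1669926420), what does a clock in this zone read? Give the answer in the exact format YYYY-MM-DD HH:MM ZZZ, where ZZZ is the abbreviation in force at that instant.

2022-12-01 09:42 MQB

Query: 2022-12-01 20:27 UTC
Rule 4/4 (MQB, -10:45): 2022-12-01 15:24 UTC ≤ query < +∞
20·60 + 27 - 645 = 582 min
582 = 0·1440 + 582; 582 = 9·60 + 42 → 09:42, same day
→ 2022-12-01 09:42 MQB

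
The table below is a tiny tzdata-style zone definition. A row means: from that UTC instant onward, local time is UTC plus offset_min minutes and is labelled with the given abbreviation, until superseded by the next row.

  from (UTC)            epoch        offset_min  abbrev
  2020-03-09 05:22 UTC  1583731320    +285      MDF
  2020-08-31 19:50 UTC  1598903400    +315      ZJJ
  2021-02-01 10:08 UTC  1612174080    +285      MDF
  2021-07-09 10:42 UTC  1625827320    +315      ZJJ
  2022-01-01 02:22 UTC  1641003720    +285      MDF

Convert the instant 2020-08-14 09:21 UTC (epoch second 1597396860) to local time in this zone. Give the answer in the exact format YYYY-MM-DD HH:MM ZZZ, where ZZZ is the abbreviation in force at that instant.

Query: 2020-08-14 09:21 UTC
Rule 1/5 (MDF, +04:45): 2020-03-09 05:22 UTC ≤ query < 2020-08-31 19:50 UTC
9·60 + 21 + 285 = 846 min
846 = 0·1440 + 846; 846 = 14·60 + 6 → 14:06, same day
→ 2020-08-14 14:06 MDF

2020-08-14 14:06 MDF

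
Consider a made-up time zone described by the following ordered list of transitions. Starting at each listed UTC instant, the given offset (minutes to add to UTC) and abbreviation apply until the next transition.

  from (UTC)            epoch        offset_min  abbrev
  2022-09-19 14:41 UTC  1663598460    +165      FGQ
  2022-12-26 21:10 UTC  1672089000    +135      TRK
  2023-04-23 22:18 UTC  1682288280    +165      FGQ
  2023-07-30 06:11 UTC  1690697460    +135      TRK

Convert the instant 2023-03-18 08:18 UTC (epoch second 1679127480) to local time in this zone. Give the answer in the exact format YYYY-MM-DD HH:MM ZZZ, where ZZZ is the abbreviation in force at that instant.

2023-03-18 10:33 TRK

Query: 2023-03-18 08:18 UTC
Rule 2/4 (TRK, +02:15): 2022-12-26 21:10 UTC ≤ query < 2023-04-23 22:18 UTC
8·60 + 18 + 135 = 633 min
633 = 0·1440 + 633; 633 = 10·60 + 33 → 10:33, same day
→ 2023-03-18 10:33 TRK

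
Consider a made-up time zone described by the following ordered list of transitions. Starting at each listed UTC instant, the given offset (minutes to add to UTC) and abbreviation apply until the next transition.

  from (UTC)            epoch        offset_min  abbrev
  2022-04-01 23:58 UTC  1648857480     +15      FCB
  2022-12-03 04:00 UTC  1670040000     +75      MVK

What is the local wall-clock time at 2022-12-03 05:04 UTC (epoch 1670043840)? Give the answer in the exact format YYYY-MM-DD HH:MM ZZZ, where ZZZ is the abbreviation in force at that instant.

Query: 2022-12-03 05:04 UTC
Rule 2/2 (MVK, +01:15): 2022-12-03 04:00 UTC ≤ query < +∞
5·60 + 4 + 75 = 379 min
379 = 0·1440 + 379; 379 = 6·60 + 19 → 06:19, same day
→ 2022-12-03 06:19 MVK

2022-12-03 06:19 MVK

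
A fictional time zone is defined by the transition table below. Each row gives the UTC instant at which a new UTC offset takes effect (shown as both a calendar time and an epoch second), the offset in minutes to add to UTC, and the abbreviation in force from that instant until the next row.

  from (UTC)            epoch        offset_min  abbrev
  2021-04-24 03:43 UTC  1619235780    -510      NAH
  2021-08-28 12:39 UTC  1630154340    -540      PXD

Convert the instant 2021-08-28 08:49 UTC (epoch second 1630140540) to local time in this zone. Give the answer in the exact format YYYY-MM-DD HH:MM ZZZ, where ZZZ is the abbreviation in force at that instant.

Query: 2021-08-28 08:49 UTC
Rule 1/2 (NAH, -08:30): 2021-04-24 03:43 UTC ≤ query < 2021-08-28 12:39 UTC
8·60 + 49 - 510 = 19 min
19 = 0·1440 + 19; 19 = 0·60 + 19 → 00:19, same day
→ 2021-08-28 00:19 NAH

2021-08-28 00:19 NAH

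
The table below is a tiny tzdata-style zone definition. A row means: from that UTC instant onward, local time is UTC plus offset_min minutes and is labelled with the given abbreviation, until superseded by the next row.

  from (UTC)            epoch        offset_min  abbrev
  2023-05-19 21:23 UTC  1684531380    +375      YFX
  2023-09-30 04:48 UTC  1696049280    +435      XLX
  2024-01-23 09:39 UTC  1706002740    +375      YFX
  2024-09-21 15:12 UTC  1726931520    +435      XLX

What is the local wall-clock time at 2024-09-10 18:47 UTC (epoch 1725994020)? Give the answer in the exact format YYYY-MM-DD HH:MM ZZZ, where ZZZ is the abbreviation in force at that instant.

Query: 2024-09-10 18:47 UTC
Rule 3/4 (YFX, +06:15): 2024-01-23 09:39 UTC ≤ query < 2024-09-21 15:12 UTC
18·60 + 47 + 375 = 1502 min
1502 = 1·1440 + 62; 62 = 1·60 + 2 → 01:02, 2024-09-10 + 1 day = 2024-09-11
→ 2024-09-11 01:02 YFX

2024-09-11 01:02 YFX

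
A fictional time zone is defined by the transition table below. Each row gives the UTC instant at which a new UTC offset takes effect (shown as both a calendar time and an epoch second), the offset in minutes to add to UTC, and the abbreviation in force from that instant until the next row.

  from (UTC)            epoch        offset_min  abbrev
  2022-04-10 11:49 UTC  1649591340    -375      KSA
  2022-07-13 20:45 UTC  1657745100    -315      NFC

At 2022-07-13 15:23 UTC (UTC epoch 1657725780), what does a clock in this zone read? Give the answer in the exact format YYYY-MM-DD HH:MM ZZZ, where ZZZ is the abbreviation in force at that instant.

2022-07-13 09:08 KSA

Query: 2022-07-13 15:23 UTC
Rule 1/2 (KSA, -06:15): 2022-04-10 11:49 UTC ≤ query < 2022-07-13 20:45 UTC
15·60 + 23 - 375 = 548 min
548 = 0·1440 + 548; 548 = 9·60 + 8 → 09:08, same day
→ 2022-07-13 09:08 KSA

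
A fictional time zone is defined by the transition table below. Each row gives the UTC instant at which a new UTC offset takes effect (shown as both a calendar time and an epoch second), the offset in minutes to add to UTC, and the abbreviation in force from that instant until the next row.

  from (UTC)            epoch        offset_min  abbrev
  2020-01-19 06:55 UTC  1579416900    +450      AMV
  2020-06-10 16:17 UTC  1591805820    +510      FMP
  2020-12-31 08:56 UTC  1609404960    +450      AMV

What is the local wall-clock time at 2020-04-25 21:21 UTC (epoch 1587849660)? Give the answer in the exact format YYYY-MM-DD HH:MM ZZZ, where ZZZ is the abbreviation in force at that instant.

Query: 2020-04-25 21:21 UTC
Rule 1/3 (AMV, +07:30): 2020-01-19 06:55 UTC ≤ query < 2020-06-10 16:17 UTC
21·60 + 21 + 450 = 1731 min
1731 = 1·1440 + 291; 291 = 4·60 + 51 → 04:51, 2020-04-25 + 1 day = 2020-04-26
→ 2020-04-26 04:51 AMV

2020-04-26 04:51 AMV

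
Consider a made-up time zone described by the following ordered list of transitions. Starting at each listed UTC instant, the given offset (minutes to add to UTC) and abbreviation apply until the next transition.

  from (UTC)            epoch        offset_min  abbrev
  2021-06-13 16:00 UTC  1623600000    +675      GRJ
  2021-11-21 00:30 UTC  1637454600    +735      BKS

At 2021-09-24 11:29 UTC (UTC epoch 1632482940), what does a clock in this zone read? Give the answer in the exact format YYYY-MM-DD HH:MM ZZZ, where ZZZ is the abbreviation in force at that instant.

2021-09-24 22:44 GRJ

Query: 2021-09-24 11:29 UTC
Rule 1/2 (GRJ, +11:15): 2021-06-13 16:00 UTC ≤ query < 2021-11-21 00:30 UTC
11·60 + 29 + 675 = 1364 min
1364 = 0·1440 + 1364; 1364 = 22·60 + 44 → 22:44, same day
→ 2021-09-24 22:44 GRJ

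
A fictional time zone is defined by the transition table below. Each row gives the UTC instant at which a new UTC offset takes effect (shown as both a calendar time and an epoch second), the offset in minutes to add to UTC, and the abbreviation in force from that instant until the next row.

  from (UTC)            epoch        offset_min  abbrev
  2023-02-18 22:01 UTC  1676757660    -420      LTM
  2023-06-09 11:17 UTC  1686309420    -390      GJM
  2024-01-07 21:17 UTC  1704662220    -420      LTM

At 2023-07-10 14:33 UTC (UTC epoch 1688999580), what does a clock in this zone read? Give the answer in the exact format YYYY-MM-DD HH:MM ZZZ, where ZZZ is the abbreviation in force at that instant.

Query: 2023-07-10 14:33 UTC
Rule 2/3 (GJM, -06:30): 2023-06-09 11:17 UTC ≤ query < 2024-01-07 21:17 UTC
14·60 + 33 - 390 = 483 min
483 = 0·1440 + 483; 483 = 8·60 + 3 → 08:03, same day
→ 2023-07-10 08:03 GJM

2023-07-10 08:03 GJM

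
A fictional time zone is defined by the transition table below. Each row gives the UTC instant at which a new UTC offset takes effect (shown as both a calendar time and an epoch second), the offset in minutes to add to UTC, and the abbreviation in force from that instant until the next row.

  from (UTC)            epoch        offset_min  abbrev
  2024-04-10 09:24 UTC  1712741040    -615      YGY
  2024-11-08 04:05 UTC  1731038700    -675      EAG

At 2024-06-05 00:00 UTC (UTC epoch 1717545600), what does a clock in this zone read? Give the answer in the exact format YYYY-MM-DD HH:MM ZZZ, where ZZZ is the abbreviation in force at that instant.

Query: 2024-06-05 00:00 UTC
Rule 1/2 (YGY, -10:15): 2024-04-10 09:24 UTC ≤ query < 2024-11-08 04:05 UTC
0·60 + 0 - 615 = -615 min
-615 = -1·1440 + 825; 825 = 13·60 + 45 → 13:45, 2024-06-05 - 1 day = 2024-06-04
→ 2024-06-04 13:45 YGY

2024-06-04 13:45 YGY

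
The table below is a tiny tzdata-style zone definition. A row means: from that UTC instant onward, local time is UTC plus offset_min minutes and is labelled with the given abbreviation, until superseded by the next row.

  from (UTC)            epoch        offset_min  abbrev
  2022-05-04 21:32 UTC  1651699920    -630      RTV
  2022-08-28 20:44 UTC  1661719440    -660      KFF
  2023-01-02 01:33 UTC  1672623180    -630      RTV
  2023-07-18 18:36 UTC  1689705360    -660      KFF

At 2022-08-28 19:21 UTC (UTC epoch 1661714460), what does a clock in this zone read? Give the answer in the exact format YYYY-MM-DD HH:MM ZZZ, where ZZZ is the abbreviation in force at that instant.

2022-08-28 08:51 RTV

Query: 2022-08-28 19:21 UTC
Rule 1/4 (RTV, -10:30): 2022-05-04 21:32 UTC ≤ query < 2022-08-28 20:44 UTC
19·60 + 21 - 630 = 531 min
531 = 0·1440 + 531; 531 = 8·60 + 51 → 08:51, same day
→ 2022-08-28 08:51 RTV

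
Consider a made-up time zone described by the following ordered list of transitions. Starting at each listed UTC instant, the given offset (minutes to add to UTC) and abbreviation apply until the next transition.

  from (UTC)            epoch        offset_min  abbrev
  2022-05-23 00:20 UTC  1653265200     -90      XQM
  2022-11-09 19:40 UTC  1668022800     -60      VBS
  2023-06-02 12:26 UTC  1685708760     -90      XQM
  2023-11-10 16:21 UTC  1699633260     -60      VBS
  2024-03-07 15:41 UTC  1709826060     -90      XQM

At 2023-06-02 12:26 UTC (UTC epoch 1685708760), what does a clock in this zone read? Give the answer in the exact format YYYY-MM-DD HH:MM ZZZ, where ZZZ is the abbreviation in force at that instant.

Query: 2023-06-02 12:26 UTC
Rule 3/5 (XQM, -01:30): 2023-06-02 12:26 UTC ≤ query < 2023-11-10 16:21 UTC
12·60 + 26 - 90 = 656 min
656 = 0·1440 + 656; 656 = 10·60 + 56 → 10:56, same day
→ 2023-06-02 10:56 XQM

2023-06-02 10:56 XQM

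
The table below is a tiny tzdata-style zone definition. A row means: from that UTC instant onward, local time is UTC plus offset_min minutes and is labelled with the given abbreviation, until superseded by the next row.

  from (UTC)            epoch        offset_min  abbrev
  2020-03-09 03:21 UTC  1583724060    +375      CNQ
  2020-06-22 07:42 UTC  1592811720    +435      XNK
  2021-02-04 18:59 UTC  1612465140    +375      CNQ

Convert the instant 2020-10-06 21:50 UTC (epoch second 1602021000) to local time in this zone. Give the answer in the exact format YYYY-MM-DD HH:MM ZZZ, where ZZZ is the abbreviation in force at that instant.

2020-10-07 05:05 XNK

Query: 2020-10-06 21:50 UTC
Rule 2/3 (XNK, +07:15): 2020-06-22 07:42 UTC ≤ query < 2021-02-04 18:59 UTC
21·60 + 50 + 435 = 1745 min
1745 = 1·1440 + 305; 305 = 5·60 + 5 → 05:05, 2020-10-06 + 1 day = 2020-10-07
→ 2020-10-07 05:05 XNK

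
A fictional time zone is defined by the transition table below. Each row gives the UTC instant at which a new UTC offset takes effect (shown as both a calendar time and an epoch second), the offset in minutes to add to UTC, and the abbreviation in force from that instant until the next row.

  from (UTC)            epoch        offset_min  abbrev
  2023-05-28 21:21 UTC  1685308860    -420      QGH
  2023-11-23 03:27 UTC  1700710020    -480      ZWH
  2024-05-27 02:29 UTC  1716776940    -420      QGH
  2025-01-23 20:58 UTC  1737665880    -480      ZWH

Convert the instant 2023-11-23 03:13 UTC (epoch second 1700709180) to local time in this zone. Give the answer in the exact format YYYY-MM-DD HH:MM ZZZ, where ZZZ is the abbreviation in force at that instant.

2023-11-22 20:13 QGH

Query: 2023-11-23 03:13 UTC
Rule 1/4 (QGH, -07:00): 2023-05-28 21:21 UTC ≤ query < 2023-11-23 03:27 UTC
3·60 + 13 - 420 = -227 min
-227 = -1·1440 + 1213; 1213 = 20·60 + 13 → 20:13, 2023-11-23 - 1 day = 2023-11-22
→ 2023-11-22 20:13 QGH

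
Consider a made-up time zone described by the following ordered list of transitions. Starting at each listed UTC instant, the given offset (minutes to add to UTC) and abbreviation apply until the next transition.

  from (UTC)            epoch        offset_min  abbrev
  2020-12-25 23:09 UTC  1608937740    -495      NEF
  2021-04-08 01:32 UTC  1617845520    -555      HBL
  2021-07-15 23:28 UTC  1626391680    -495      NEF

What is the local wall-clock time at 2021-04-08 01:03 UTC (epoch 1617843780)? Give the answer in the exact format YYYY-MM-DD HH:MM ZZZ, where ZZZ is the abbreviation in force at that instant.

Query: 2021-04-08 01:03 UTC
Rule 1/3 (NEF, -08:15): 2020-12-25 23:09 UTC ≤ query < 2021-04-08 01:32 UTC
1·60 + 3 - 495 = -432 min
-432 = -1·1440 + 1008; 1008 = 16·60 + 48 → 16:48, 2021-04-08 - 1 day = 2021-04-07
→ 2021-04-07 16:48 NEF

2021-04-07 16:48 NEF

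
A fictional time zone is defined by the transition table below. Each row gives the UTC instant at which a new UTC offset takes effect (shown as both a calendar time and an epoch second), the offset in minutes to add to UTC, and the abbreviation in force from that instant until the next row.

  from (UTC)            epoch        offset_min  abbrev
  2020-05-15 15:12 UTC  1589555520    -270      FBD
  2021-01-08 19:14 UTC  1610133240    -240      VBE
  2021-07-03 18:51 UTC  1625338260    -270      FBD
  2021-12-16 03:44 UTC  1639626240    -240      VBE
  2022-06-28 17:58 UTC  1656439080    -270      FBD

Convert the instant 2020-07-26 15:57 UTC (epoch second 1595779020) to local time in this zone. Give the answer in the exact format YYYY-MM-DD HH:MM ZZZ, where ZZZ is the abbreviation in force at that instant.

2020-07-26 11:27 FBD

Query: 2020-07-26 15:57 UTC
Rule 1/5 (FBD, -04:30): 2020-05-15 15:12 UTC ≤ query < 2021-01-08 19:14 UTC
15·60 + 57 - 270 = 687 min
687 = 0·1440 + 687; 687 = 11·60 + 27 → 11:27, same day
→ 2020-07-26 11:27 FBD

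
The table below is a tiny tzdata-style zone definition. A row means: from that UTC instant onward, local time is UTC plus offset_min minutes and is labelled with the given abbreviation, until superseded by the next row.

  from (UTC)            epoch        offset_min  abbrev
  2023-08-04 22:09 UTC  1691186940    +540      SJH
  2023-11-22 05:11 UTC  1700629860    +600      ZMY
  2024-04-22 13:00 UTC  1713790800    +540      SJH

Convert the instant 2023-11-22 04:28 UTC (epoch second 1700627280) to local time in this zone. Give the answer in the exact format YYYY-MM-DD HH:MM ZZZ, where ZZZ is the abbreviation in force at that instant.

2023-11-22 13:28 SJH

Query: 2023-11-22 04:28 UTC
Rule 1/3 (SJH, +09:00): 2023-08-04 22:09 UTC ≤ query < 2023-11-22 05:11 UTC
4·60 + 28 + 540 = 808 min
808 = 0·1440 + 808; 808 = 13·60 + 28 → 13:28, same day
→ 2023-11-22 13:28 SJH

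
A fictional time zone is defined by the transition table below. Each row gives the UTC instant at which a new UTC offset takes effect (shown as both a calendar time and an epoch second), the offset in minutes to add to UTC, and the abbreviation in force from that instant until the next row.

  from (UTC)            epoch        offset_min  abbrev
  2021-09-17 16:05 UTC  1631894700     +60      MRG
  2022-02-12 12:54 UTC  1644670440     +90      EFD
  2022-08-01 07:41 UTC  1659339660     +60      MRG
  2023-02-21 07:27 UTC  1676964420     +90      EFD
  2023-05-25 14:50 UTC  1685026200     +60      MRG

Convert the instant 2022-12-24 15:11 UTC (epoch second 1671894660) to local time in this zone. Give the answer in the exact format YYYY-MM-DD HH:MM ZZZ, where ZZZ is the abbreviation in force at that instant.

Query: 2022-12-24 15:11 UTC
Rule 3/5 (MRG, +01:00): 2022-08-01 07:41 UTC ≤ query < 2023-02-21 07:27 UTC
15·60 + 11 + 60 = 971 min
971 = 0·1440 + 971; 971 = 16·60 + 11 → 16:11, same day
→ 2022-12-24 16:11 MRG

2022-12-24 16:11 MRG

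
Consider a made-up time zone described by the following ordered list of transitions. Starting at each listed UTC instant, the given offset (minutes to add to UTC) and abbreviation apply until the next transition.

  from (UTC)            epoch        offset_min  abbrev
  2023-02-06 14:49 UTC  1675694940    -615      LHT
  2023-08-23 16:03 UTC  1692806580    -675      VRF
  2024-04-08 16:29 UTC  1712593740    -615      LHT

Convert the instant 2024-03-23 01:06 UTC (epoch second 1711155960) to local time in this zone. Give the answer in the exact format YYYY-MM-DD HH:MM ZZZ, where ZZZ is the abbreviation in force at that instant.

2024-03-22 13:51 VRF

Query: 2024-03-23 01:06 UTC
Rule 2/3 (VRF, -11:15): 2023-08-23 16:03 UTC ≤ query < 2024-04-08 16:29 UTC
1·60 + 6 - 675 = -609 min
-609 = -1·1440 + 831; 831 = 13·60 + 51 → 13:51, 2024-03-23 - 1 day = 2024-03-22
→ 2024-03-22 13:51 VRF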